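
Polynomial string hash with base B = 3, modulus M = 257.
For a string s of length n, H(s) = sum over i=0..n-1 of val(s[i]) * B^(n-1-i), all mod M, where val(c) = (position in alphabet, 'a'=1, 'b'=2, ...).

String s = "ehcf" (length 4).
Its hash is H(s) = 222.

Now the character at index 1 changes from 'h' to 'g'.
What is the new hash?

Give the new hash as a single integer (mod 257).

val('h') = 8, val('g') = 7
Position k = 1, exponent = n-1-k = 2
B^2 mod M = 3^2 mod 257 = 9
Delta = (7 - 8) * 9 mod 257 = 248
New hash = (222 + 248) mod 257 = 213

Answer: 213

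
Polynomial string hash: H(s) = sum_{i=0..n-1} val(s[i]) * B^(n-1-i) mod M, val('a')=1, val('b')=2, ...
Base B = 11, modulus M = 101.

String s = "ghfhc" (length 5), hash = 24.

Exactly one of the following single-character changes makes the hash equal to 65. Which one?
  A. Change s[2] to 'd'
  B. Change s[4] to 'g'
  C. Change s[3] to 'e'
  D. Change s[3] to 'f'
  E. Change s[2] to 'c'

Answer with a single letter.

Answer: E

Derivation:
Option A: s[2]='f'->'d', delta=(4-6)*11^2 mod 101 = 61, hash=24+61 mod 101 = 85
Option B: s[4]='c'->'g', delta=(7-3)*11^0 mod 101 = 4, hash=24+4 mod 101 = 28
Option C: s[3]='h'->'e', delta=(5-8)*11^1 mod 101 = 68, hash=24+68 mod 101 = 92
Option D: s[3]='h'->'f', delta=(6-8)*11^1 mod 101 = 79, hash=24+79 mod 101 = 2
Option E: s[2]='f'->'c', delta=(3-6)*11^2 mod 101 = 41, hash=24+41 mod 101 = 65 <-- target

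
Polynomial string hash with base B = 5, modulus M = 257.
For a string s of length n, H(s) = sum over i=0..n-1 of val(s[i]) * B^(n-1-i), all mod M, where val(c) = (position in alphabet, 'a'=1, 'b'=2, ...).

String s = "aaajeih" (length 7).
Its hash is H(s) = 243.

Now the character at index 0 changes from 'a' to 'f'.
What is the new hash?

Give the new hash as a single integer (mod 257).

Answer: 240

Derivation:
val('a') = 1, val('f') = 6
Position k = 0, exponent = n-1-k = 6
B^6 mod M = 5^6 mod 257 = 205
Delta = (6 - 1) * 205 mod 257 = 254
New hash = (243 + 254) mod 257 = 240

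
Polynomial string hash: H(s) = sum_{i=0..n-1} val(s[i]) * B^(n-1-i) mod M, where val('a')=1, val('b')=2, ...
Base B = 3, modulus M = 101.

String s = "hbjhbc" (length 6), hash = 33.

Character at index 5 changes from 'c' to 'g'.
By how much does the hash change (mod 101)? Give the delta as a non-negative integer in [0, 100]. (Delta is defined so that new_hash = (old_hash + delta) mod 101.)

Delta formula: (val(new) - val(old)) * B^(n-1-k) mod M
  val('g') - val('c') = 7 - 3 = 4
  B^(n-1-k) = 3^0 mod 101 = 1
  Delta = 4 * 1 mod 101 = 4

Answer: 4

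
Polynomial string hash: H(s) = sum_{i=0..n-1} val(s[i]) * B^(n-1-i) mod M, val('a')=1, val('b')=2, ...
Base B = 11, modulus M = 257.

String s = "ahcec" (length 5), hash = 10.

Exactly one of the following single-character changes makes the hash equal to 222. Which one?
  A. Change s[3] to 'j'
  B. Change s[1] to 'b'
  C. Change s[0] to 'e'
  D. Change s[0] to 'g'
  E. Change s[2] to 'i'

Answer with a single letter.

Option A: s[3]='e'->'j', delta=(10-5)*11^1 mod 257 = 55, hash=10+55 mod 257 = 65
Option B: s[1]='h'->'b', delta=(2-8)*11^3 mod 257 = 238, hash=10+238 mod 257 = 248
Option C: s[0]='a'->'e', delta=(5-1)*11^4 mod 257 = 225, hash=10+225 mod 257 = 235
Option D: s[0]='a'->'g', delta=(7-1)*11^4 mod 257 = 209, hash=10+209 mod 257 = 219
Option E: s[2]='c'->'i', delta=(9-3)*11^2 mod 257 = 212, hash=10+212 mod 257 = 222 <-- target

Answer: E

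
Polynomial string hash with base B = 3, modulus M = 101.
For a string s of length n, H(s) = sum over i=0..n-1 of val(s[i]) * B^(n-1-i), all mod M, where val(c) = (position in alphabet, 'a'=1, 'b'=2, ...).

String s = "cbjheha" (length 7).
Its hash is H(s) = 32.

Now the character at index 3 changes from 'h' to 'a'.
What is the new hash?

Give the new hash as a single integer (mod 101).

val('h') = 8, val('a') = 1
Position k = 3, exponent = n-1-k = 3
B^3 mod M = 3^3 mod 101 = 27
Delta = (1 - 8) * 27 mod 101 = 13
New hash = (32 + 13) mod 101 = 45

Answer: 45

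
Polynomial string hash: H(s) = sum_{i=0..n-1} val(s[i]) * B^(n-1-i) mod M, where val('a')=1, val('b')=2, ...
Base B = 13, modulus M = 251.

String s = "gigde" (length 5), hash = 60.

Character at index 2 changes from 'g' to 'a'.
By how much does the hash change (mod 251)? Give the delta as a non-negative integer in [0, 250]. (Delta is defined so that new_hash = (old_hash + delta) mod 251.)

Delta formula: (val(new) - val(old)) * B^(n-1-k) mod M
  val('a') - val('g') = 1 - 7 = -6
  B^(n-1-k) = 13^2 mod 251 = 169
  Delta = -6 * 169 mod 251 = 241

Answer: 241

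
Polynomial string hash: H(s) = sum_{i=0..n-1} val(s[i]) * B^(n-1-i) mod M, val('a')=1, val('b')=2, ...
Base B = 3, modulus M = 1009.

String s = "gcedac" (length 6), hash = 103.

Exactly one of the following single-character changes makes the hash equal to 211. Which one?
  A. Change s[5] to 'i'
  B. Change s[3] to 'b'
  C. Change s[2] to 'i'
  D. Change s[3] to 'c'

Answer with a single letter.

Option A: s[5]='c'->'i', delta=(9-3)*3^0 mod 1009 = 6, hash=103+6 mod 1009 = 109
Option B: s[3]='d'->'b', delta=(2-4)*3^2 mod 1009 = 991, hash=103+991 mod 1009 = 85
Option C: s[2]='e'->'i', delta=(9-5)*3^3 mod 1009 = 108, hash=103+108 mod 1009 = 211 <-- target
Option D: s[3]='d'->'c', delta=(3-4)*3^2 mod 1009 = 1000, hash=103+1000 mod 1009 = 94

Answer: C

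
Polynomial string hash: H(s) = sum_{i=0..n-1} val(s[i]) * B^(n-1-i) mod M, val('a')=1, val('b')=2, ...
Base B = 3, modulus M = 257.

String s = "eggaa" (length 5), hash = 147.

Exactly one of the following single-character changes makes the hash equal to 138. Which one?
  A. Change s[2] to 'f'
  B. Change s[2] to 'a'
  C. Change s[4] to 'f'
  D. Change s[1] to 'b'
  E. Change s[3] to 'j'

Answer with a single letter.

Option A: s[2]='g'->'f', delta=(6-7)*3^2 mod 257 = 248, hash=147+248 mod 257 = 138 <-- target
Option B: s[2]='g'->'a', delta=(1-7)*3^2 mod 257 = 203, hash=147+203 mod 257 = 93
Option C: s[4]='a'->'f', delta=(6-1)*3^0 mod 257 = 5, hash=147+5 mod 257 = 152
Option D: s[1]='g'->'b', delta=(2-7)*3^3 mod 257 = 122, hash=147+122 mod 257 = 12
Option E: s[3]='a'->'j', delta=(10-1)*3^1 mod 257 = 27, hash=147+27 mod 257 = 174

Answer: A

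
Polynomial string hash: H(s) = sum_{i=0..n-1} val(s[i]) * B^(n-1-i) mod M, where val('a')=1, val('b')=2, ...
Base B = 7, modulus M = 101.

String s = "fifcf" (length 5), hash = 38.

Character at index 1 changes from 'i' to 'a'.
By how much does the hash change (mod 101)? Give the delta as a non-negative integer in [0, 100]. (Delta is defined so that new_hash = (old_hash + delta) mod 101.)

Delta formula: (val(new) - val(old)) * B^(n-1-k) mod M
  val('a') - val('i') = 1 - 9 = -8
  B^(n-1-k) = 7^3 mod 101 = 40
  Delta = -8 * 40 mod 101 = 84

Answer: 84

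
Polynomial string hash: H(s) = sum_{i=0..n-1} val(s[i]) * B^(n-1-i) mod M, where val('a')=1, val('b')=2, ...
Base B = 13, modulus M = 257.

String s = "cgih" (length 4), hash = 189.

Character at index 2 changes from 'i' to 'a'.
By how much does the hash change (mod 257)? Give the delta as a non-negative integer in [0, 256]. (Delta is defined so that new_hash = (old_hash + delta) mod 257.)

Delta formula: (val(new) - val(old)) * B^(n-1-k) mod M
  val('a') - val('i') = 1 - 9 = -8
  B^(n-1-k) = 13^1 mod 257 = 13
  Delta = -8 * 13 mod 257 = 153

Answer: 153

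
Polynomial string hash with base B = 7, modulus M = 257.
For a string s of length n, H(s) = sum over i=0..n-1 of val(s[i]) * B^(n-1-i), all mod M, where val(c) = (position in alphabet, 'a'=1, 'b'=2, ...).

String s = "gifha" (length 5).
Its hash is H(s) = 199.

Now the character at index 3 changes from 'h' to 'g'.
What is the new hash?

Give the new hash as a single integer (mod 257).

Answer: 192

Derivation:
val('h') = 8, val('g') = 7
Position k = 3, exponent = n-1-k = 1
B^1 mod M = 7^1 mod 257 = 7
Delta = (7 - 8) * 7 mod 257 = 250
New hash = (199 + 250) mod 257 = 192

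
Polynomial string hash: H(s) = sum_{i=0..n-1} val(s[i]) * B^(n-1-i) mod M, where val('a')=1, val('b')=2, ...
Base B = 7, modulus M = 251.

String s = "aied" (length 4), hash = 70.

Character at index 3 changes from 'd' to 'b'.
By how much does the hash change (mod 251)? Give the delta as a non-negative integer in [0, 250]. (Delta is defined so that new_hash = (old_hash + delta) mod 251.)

Delta formula: (val(new) - val(old)) * B^(n-1-k) mod M
  val('b') - val('d') = 2 - 4 = -2
  B^(n-1-k) = 7^0 mod 251 = 1
  Delta = -2 * 1 mod 251 = 249

Answer: 249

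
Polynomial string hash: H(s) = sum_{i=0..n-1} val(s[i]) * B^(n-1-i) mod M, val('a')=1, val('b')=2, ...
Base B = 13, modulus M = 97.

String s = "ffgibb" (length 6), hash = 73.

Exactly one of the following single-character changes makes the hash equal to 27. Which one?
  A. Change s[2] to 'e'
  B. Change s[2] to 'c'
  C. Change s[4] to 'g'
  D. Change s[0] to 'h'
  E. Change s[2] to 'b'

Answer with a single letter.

Answer: D

Derivation:
Option A: s[2]='g'->'e', delta=(5-7)*13^3 mod 97 = 68, hash=73+68 mod 97 = 44
Option B: s[2]='g'->'c', delta=(3-7)*13^3 mod 97 = 39, hash=73+39 mod 97 = 15
Option C: s[4]='b'->'g', delta=(7-2)*13^1 mod 97 = 65, hash=73+65 mod 97 = 41
Option D: s[0]='f'->'h', delta=(8-6)*13^5 mod 97 = 51, hash=73+51 mod 97 = 27 <-- target
Option E: s[2]='g'->'b', delta=(2-7)*13^3 mod 97 = 73, hash=73+73 mod 97 = 49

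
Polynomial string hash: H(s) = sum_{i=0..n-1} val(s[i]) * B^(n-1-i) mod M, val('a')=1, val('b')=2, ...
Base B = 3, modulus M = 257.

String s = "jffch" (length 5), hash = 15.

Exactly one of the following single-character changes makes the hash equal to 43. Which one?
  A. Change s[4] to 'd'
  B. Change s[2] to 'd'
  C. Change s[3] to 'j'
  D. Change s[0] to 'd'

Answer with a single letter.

Option A: s[4]='h'->'d', delta=(4-8)*3^0 mod 257 = 253, hash=15+253 mod 257 = 11
Option B: s[2]='f'->'d', delta=(4-6)*3^2 mod 257 = 239, hash=15+239 mod 257 = 254
Option C: s[3]='c'->'j', delta=(10-3)*3^1 mod 257 = 21, hash=15+21 mod 257 = 36
Option D: s[0]='j'->'d', delta=(4-10)*3^4 mod 257 = 28, hash=15+28 mod 257 = 43 <-- target

Answer: D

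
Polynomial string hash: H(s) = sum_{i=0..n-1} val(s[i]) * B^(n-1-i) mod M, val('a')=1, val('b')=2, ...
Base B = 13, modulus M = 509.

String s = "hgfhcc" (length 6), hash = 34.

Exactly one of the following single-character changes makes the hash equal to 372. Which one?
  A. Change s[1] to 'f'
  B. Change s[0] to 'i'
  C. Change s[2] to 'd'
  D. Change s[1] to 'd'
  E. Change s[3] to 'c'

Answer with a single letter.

Answer: D

Derivation:
Option A: s[1]='g'->'f', delta=(6-7)*13^4 mod 509 = 452, hash=34+452 mod 509 = 486
Option B: s[0]='h'->'i', delta=(9-8)*13^5 mod 509 = 232, hash=34+232 mod 509 = 266
Option C: s[2]='f'->'d', delta=(4-6)*13^3 mod 509 = 187, hash=34+187 mod 509 = 221
Option D: s[1]='g'->'d', delta=(4-7)*13^4 mod 509 = 338, hash=34+338 mod 509 = 372 <-- target
Option E: s[3]='h'->'c', delta=(3-8)*13^2 mod 509 = 173, hash=34+173 mod 509 = 207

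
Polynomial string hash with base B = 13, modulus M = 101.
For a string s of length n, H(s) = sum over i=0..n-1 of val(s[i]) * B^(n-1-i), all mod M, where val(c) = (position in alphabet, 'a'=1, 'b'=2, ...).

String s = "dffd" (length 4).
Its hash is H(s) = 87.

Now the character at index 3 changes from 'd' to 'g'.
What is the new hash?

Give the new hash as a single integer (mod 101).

val('d') = 4, val('g') = 7
Position k = 3, exponent = n-1-k = 0
B^0 mod M = 13^0 mod 101 = 1
Delta = (7 - 4) * 1 mod 101 = 3
New hash = (87 + 3) mod 101 = 90

Answer: 90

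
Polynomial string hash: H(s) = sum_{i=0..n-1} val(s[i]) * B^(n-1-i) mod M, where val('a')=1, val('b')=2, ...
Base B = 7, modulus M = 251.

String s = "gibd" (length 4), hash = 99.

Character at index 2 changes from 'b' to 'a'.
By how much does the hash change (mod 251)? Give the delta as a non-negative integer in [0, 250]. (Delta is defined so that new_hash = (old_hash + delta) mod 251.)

Answer: 244

Derivation:
Delta formula: (val(new) - val(old)) * B^(n-1-k) mod M
  val('a') - val('b') = 1 - 2 = -1
  B^(n-1-k) = 7^1 mod 251 = 7
  Delta = -1 * 7 mod 251 = 244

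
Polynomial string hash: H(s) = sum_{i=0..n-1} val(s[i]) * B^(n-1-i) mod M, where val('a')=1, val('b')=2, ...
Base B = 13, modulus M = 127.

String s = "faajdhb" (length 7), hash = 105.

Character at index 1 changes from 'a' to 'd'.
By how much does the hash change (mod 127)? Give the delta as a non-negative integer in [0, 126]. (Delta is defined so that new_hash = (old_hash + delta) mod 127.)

Delta formula: (val(new) - val(old)) * B^(n-1-k) mod M
  val('d') - val('a') = 4 - 1 = 3
  B^(n-1-k) = 13^5 mod 127 = 72
  Delta = 3 * 72 mod 127 = 89

Answer: 89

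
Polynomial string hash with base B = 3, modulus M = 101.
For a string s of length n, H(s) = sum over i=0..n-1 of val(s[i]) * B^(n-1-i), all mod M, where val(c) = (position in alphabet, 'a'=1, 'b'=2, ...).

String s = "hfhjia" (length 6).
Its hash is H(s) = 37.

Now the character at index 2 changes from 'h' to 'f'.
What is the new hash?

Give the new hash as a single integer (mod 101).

val('h') = 8, val('f') = 6
Position k = 2, exponent = n-1-k = 3
B^3 mod M = 3^3 mod 101 = 27
Delta = (6 - 8) * 27 mod 101 = 47
New hash = (37 + 47) mod 101 = 84

Answer: 84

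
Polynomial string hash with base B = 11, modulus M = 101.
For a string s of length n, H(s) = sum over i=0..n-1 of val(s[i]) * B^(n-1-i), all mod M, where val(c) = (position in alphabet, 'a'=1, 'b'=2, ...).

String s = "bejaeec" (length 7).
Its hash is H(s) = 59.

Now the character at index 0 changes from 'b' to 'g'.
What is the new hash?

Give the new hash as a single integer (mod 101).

Answer: 63

Derivation:
val('b') = 2, val('g') = 7
Position k = 0, exponent = n-1-k = 6
B^6 mod M = 11^6 mod 101 = 21
Delta = (7 - 2) * 21 mod 101 = 4
New hash = (59 + 4) mod 101 = 63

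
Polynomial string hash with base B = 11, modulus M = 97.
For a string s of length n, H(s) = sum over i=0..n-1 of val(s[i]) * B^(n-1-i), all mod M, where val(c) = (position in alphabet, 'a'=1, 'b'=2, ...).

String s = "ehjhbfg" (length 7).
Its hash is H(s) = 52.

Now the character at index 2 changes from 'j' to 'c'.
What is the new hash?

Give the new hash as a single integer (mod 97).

Answer: 94

Derivation:
val('j') = 10, val('c') = 3
Position k = 2, exponent = n-1-k = 4
B^4 mod M = 11^4 mod 97 = 91
Delta = (3 - 10) * 91 mod 97 = 42
New hash = (52 + 42) mod 97 = 94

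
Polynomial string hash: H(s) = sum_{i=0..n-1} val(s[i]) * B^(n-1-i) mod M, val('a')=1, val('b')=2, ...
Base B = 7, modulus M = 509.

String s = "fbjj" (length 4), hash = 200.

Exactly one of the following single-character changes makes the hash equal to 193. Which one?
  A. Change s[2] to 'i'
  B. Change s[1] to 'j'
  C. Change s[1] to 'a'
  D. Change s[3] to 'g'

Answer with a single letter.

Answer: A

Derivation:
Option A: s[2]='j'->'i', delta=(9-10)*7^1 mod 509 = 502, hash=200+502 mod 509 = 193 <-- target
Option B: s[1]='b'->'j', delta=(10-2)*7^2 mod 509 = 392, hash=200+392 mod 509 = 83
Option C: s[1]='b'->'a', delta=(1-2)*7^2 mod 509 = 460, hash=200+460 mod 509 = 151
Option D: s[3]='j'->'g', delta=(7-10)*7^0 mod 509 = 506, hash=200+506 mod 509 = 197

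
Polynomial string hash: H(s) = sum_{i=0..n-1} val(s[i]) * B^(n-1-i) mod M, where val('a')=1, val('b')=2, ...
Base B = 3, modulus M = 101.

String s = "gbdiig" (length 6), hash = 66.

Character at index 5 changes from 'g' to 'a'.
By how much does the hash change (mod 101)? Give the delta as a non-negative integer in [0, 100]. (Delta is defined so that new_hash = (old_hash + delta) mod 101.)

Delta formula: (val(new) - val(old)) * B^(n-1-k) mod M
  val('a') - val('g') = 1 - 7 = -6
  B^(n-1-k) = 3^0 mod 101 = 1
  Delta = -6 * 1 mod 101 = 95

Answer: 95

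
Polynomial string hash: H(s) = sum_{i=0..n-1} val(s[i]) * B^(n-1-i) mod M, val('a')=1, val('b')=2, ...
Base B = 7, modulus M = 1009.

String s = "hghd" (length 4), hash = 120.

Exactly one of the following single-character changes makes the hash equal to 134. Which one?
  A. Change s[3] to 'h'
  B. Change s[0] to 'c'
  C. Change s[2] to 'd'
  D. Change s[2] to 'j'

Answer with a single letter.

Answer: D

Derivation:
Option A: s[3]='d'->'h', delta=(8-4)*7^0 mod 1009 = 4, hash=120+4 mod 1009 = 124
Option B: s[0]='h'->'c', delta=(3-8)*7^3 mod 1009 = 303, hash=120+303 mod 1009 = 423
Option C: s[2]='h'->'d', delta=(4-8)*7^1 mod 1009 = 981, hash=120+981 mod 1009 = 92
Option D: s[2]='h'->'j', delta=(10-8)*7^1 mod 1009 = 14, hash=120+14 mod 1009 = 134 <-- target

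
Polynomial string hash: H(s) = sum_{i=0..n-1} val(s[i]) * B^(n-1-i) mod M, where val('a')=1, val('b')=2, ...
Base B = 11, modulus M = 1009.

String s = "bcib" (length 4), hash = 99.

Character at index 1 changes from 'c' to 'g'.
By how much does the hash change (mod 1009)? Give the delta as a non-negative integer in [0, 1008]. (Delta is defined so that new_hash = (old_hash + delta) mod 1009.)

Delta formula: (val(new) - val(old)) * B^(n-1-k) mod M
  val('g') - val('c') = 7 - 3 = 4
  B^(n-1-k) = 11^2 mod 1009 = 121
  Delta = 4 * 121 mod 1009 = 484

Answer: 484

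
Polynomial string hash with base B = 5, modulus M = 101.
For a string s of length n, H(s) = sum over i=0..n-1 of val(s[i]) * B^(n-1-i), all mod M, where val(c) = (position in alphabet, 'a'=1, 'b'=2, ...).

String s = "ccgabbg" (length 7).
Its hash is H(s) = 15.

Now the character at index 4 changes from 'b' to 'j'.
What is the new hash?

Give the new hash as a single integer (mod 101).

Answer: 13

Derivation:
val('b') = 2, val('j') = 10
Position k = 4, exponent = n-1-k = 2
B^2 mod M = 5^2 mod 101 = 25
Delta = (10 - 2) * 25 mod 101 = 99
New hash = (15 + 99) mod 101 = 13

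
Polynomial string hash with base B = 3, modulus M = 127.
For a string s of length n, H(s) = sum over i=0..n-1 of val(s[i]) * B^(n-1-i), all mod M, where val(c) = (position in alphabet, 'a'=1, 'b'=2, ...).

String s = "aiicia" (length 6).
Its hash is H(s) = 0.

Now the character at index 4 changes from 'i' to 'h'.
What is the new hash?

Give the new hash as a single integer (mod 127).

val('i') = 9, val('h') = 8
Position k = 4, exponent = n-1-k = 1
B^1 mod M = 3^1 mod 127 = 3
Delta = (8 - 9) * 3 mod 127 = 124
New hash = (0 + 124) mod 127 = 124

Answer: 124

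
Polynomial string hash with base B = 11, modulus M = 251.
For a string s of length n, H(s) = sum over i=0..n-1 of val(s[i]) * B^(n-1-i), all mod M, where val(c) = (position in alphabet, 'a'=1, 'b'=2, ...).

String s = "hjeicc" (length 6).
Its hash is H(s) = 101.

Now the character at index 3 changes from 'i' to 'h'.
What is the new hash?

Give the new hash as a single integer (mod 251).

Answer: 231

Derivation:
val('i') = 9, val('h') = 8
Position k = 3, exponent = n-1-k = 2
B^2 mod M = 11^2 mod 251 = 121
Delta = (8 - 9) * 121 mod 251 = 130
New hash = (101 + 130) mod 251 = 231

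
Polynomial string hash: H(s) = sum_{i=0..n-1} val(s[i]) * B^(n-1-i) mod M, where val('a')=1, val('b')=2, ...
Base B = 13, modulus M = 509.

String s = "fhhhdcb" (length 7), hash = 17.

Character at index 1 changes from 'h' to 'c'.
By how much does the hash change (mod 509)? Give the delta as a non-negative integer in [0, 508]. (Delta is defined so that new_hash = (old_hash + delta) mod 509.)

Delta formula: (val(new) - val(old)) * B^(n-1-k) mod M
  val('c') - val('h') = 3 - 8 = -5
  B^(n-1-k) = 13^5 mod 509 = 232
  Delta = -5 * 232 mod 509 = 367

Answer: 367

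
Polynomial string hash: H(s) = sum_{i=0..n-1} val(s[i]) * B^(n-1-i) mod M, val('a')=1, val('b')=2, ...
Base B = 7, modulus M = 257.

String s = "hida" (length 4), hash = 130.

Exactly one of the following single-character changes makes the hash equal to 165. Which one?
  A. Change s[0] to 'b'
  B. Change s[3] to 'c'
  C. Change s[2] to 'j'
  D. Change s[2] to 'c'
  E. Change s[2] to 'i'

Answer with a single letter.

Option A: s[0]='h'->'b', delta=(2-8)*7^3 mod 257 = 255, hash=130+255 mod 257 = 128
Option B: s[3]='a'->'c', delta=(3-1)*7^0 mod 257 = 2, hash=130+2 mod 257 = 132
Option C: s[2]='d'->'j', delta=(10-4)*7^1 mod 257 = 42, hash=130+42 mod 257 = 172
Option D: s[2]='d'->'c', delta=(3-4)*7^1 mod 257 = 250, hash=130+250 mod 257 = 123
Option E: s[2]='d'->'i', delta=(9-4)*7^1 mod 257 = 35, hash=130+35 mod 257 = 165 <-- target

Answer: E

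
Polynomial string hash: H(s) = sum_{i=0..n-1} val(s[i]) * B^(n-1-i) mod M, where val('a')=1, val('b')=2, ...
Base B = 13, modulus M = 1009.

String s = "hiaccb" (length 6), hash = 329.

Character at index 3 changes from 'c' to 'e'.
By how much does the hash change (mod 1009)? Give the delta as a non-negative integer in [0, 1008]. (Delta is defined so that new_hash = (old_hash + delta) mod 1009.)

Delta formula: (val(new) - val(old)) * B^(n-1-k) mod M
  val('e') - val('c') = 5 - 3 = 2
  B^(n-1-k) = 13^2 mod 1009 = 169
  Delta = 2 * 169 mod 1009 = 338

Answer: 338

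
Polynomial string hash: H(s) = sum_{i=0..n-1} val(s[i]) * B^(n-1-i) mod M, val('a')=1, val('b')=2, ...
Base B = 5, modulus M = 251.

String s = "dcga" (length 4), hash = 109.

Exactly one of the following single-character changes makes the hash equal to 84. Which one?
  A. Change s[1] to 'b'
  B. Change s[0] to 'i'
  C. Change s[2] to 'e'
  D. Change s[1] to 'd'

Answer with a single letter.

Answer: A

Derivation:
Option A: s[1]='c'->'b', delta=(2-3)*5^2 mod 251 = 226, hash=109+226 mod 251 = 84 <-- target
Option B: s[0]='d'->'i', delta=(9-4)*5^3 mod 251 = 123, hash=109+123 mod 251 = 232
Option C: s[2]='g'->'e', delta=(5-7)*5^1 mod 251 = 241, hash=109+241 mod 251 = 99
Option D: s[1]='c'->'d', delta=(4-3)*5^2 mod 251 = 25, hash=109+25 mod 251 = 134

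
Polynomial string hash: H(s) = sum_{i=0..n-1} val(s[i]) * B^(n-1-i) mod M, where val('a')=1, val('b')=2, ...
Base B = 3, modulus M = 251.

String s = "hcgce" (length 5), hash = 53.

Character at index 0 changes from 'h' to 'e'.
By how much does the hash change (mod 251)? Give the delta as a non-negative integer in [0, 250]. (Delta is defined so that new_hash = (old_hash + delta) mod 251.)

Delta formula: (val(new) - val(old)) * B^(n-1-k) mod M
  val('e') - val('h') = 5 - 8 = -3
  B^(n-1-k) = 3^4 mod 251 = 81
  Delta = -3 * 81 mod 251 = 8

Answer: 8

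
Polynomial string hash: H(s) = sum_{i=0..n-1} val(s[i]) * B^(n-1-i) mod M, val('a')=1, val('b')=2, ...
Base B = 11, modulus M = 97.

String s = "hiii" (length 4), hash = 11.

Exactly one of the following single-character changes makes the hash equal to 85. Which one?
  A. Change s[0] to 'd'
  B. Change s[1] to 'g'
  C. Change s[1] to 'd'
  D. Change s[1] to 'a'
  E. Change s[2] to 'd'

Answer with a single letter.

Answer: C

Derivation:
Option A: s[0]='h'->'d', delta=(4-8)*11^3 mod 97 = 11, hash=11+11 mod 97 = 22
Option B: s[1]='i'->'g', delta=(7-9)*11^2 mod 97 = 49, hash=11+49 mod 97 = 60
Option C: s[1]='i'->'d', delta=(4-9)*11^2 mod 97 = 74, hash=11+74 mod 97 = 85 <-- target
Option D: s[1]='i'->'a', delta=(1-9)*11^2 mod 97 = 2, hash=11+2 mod 97 = 13
Option E: s[2]='i'->'d', delta=(4-9)*11^1 mod 97 = 42, hash=11+42 mod 97 = 53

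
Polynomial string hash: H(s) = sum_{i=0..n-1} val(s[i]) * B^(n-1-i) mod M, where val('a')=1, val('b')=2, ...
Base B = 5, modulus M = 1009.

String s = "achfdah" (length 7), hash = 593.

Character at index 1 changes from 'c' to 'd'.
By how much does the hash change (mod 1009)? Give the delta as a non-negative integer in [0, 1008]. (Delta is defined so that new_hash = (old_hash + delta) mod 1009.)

Answer: 98

Derivation:
Delta formula: (val(new) - val(old)) * B^(n-1-k) mod M
  val('d') - val('c') = 4 - 3 = 1
  B^(n-1-k) = 5^5 mod 1009 = 98
  Delta = 1 * 98 mod 1009 = 98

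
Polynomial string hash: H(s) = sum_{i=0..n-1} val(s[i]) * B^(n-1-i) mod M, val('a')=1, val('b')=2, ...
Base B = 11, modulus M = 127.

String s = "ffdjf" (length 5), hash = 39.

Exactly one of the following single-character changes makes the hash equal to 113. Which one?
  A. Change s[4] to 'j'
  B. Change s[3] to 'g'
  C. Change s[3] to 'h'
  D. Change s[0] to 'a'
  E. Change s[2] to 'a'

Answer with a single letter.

Option A: s[4]='f'->'j', delta=(10-6)*11^0 mod 127 = 4, hash=39+4 mod 127 = 43
Option B: s[3]='j'->'g', delta=(7-10)*11^1 mod 127 = 94, hash=39+94 mod 127 = 6
Option C: s[3]='j'->'h', delta=(8-10)*11^1 mod 127 = 105, hash=39+105 mod 127 = 17
Option D: s[0]='f'->'a', delta=(1-6)*11^4 mod 127 = 74, hash=39+74 mod 127 = 113 <-- target
Option E: s[2]='d'->'a', delta=(1-4)*11^2 mod 127 = 18, hash=39+18 mod 127 = 57

Answer: D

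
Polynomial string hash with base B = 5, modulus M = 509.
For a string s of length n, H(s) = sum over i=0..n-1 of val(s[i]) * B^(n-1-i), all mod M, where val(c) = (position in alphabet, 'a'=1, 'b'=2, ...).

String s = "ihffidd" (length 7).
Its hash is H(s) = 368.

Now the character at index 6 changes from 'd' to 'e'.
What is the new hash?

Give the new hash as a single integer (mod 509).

val('d') = 4, val('e') = 5
Position k = 6, exponent = n-1-k = 0
B^0 mod M = 5^0 mod 509 = 1
Delta = (5 - 4) * 1 mod 509 = 1
New hash = (368 + 1) mod 509 = 369

Answer: 369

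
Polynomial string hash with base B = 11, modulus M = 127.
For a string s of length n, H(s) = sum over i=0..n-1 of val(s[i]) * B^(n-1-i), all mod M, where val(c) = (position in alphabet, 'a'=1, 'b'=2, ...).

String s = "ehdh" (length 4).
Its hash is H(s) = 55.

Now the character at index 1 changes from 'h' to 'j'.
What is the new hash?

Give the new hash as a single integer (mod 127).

val('h') = 8, val('j') = 10
Position k = 1, exponent = n-1-k = 2
B^2 mod M = 11^2 mod 127 = 121
Delta = (10 - 8) * 121 mod 127 = 115
New hash = (55 + 115) mod 127 = 43

Answer: 43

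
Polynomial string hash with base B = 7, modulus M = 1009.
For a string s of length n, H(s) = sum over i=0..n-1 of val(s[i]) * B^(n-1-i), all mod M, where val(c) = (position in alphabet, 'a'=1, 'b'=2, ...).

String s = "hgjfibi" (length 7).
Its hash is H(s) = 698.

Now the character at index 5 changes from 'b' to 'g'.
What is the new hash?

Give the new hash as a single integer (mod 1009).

Answer: 733

Derivation:
val('b') = 2, val('g') = 7
Position k = 5, exponent = n-1-k = 1
B^1 mod M = 7^1 mod 1009 = 7
Delta = (7 - 2) * 7 mod 1009 = 35
New hash = (698 + 35) mod 1009 = 733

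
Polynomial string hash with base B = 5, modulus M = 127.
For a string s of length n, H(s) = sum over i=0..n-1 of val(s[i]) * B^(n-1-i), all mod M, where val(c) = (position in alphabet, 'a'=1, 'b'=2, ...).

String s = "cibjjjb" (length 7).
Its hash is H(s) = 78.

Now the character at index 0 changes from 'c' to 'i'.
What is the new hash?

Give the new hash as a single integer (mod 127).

val('c') = 3, val('i') = 9
Position k = 0, exponent = n-1-k = 6
B^6 mod M = 5^6 mod 127 = 4
Delta = (9 - 3) * 4 mod 127 = 24
New hash = (78 + 24) mod 127 = 102

Answer: 102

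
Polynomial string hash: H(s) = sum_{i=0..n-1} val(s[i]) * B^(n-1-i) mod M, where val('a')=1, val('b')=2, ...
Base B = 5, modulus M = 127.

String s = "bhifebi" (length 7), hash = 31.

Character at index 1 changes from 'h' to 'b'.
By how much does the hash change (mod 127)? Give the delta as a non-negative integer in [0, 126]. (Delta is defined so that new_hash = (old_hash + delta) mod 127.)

Answer: 46

Derivation:
Delta formula: (val(new) - val(old)) * B^(n-1-k) mod M
  val('b') - val('h') = 2 - 8 = -6
  B^(n-1-k) = 5^5 mod 127 = 77
  Delta = -6 * 77 mod 127 = 46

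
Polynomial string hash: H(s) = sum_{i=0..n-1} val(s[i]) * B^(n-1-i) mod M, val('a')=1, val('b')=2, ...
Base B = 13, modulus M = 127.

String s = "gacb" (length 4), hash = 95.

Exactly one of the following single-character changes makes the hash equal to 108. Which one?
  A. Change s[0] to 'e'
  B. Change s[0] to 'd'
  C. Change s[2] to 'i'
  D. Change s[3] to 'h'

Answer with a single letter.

Answer: B

Derivation:
Option A: s[0]='g'->'e', delta=(5-7)*13^3 mod 127 = 51, hash=95+51 mod 127 = 19
Option B: s[0]='g'->'d', delta=(4-7)*13^3 mod 127 = 13, hash=95+13 mod 127 = 108 <-- target
Option C: s[2]='c'->'i', delta=(9-3)*13^1 mod 127 = 78, hash=95+78 mod 127 = 46
Option D: s[3]='b'->'h', delta=(8-2)*13^0 mod 127 = 6, hash=95+6 mod 127 = 101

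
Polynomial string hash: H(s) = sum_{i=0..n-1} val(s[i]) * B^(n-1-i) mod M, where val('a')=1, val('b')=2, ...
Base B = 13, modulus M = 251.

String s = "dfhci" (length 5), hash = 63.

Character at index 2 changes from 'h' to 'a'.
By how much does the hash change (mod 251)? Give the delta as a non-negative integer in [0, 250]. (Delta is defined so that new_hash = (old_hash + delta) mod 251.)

Delta formula: (val(new) - val(old)) * B^(n-1-k) mod M
  val('a') - val('h') = 1 - 8 = -7
  B^(n-1-k) = 13^2 mod 251 = 169
  Delta = -7 * 169 mod 251 = 72

Answer: 72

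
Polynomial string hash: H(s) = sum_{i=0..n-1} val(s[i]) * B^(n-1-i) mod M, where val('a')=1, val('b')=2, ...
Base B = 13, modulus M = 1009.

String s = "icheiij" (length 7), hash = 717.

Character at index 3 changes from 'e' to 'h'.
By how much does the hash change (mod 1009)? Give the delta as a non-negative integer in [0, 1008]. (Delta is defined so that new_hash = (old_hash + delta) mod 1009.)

Answer: 537

Derivation:
Delta formula: (val(new) - val(old)) * B^(n-1-k) mod M
  val('h') - val('e') = 8 - 5 = 3
  B^(n-1-k) = 13^3 mod 1009 = 179
  Delta = 3 * 179 mod 1009 = 537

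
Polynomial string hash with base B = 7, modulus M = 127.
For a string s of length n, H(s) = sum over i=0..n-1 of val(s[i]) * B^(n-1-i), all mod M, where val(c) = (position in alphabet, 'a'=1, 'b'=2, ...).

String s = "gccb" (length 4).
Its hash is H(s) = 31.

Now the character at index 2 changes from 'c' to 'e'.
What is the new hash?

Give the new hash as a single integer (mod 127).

val('c') = 3, val('e') = 5
Position k = 2, exponent = n-1-k = 1
B^1 mod M = 7^1 mod 127 = 7
Delta = (5 - 3) * 7 mod 127 = 14
New hash = (31 + 14) mod 127 = 45

Answer: 45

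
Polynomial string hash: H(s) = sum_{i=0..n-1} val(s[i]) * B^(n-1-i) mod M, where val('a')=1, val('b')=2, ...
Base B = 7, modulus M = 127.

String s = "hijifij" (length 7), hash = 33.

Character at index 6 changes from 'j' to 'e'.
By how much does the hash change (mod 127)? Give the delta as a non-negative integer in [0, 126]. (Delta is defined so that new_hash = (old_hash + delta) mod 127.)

Delta formula: (val(new) - val(old)) * B^(n-1-k) mod M
  val('e') - val('j') = 5 - 10 = -5
  B^(n-1-k) = 7^0 mod 127 = 1
  Delta = -5 * 1 mod 127 = 122

Answer: 122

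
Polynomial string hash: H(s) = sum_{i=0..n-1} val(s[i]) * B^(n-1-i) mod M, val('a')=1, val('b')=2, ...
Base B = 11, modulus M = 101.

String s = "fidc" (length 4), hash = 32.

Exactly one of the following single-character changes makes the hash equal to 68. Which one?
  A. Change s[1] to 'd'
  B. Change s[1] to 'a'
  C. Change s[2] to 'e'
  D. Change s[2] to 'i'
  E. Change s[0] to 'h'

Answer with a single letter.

Option A: s[1]='i'->'d', delta=(4-9)*11^2 mod 101 = 1, hash=32+1 mod 101 = 33
Option B: s[1]='i'->'a', delta=(1-9)*11^2 mod 101 = 42, hash=32+42 mod 101 = 74
Option C: s[2]='d'->'e', delta=(5-4)*11^1 mod 101 = 11, hash=32+11 mod 101 = 43
Option D: s[2]='d'->'i', delta=(9-4)*11^1 mod 101 = 55, hash=32+55 mod 101 = 87
Option E: s[0]='f'->'h', delta=(8-6)*11^3 mod 101 = 36, hash=32+36 mod 101 = 68 <-- target

Answer: E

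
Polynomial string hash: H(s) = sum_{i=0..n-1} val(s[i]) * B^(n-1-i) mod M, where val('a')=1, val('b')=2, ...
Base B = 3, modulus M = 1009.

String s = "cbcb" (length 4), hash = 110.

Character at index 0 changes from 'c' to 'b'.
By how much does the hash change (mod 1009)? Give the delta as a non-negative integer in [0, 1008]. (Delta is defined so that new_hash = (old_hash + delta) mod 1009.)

Answer: 982

Derivation:
Delta formula: (val(new) - val(old)) * B^(n-1-k) mod M
  val('b') - val('c') = 2 - 3 = -1
  B^(n-1-k) = 3^3 mod 1009 = 27
  Delta = -1 * 27 mod 1009 = 982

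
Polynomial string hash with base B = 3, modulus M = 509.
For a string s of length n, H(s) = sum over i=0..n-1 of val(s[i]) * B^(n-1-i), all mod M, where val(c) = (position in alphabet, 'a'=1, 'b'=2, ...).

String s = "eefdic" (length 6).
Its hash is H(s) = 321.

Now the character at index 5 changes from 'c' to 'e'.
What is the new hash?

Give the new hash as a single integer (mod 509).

Answer: 323

Derivation:
val('c') = 3, val('e') = 5
Position k = 5, exponent = n-1-k = 0
B^0 mod M = 3^0 mod 509 = 1
Delta = (5 - 3) * 1 mod 509 = 2
New hash = (321 + 2) mod 509 = 323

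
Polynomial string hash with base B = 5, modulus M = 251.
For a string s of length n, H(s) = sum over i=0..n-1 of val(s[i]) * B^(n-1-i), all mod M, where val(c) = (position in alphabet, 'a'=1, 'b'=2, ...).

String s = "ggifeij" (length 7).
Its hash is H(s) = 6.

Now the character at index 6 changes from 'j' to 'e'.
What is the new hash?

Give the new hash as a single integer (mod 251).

Answer: 1

Derivation:
val('j') = 10, val('e') = 5
Position k = 6, exponent = n-1-k = 0
B^0 mod M = 5^0 mod 251 = 1
Delta = (5 - 10) * 1 mod 251 = 246
New hash = (6 + 246) mod 251 = 1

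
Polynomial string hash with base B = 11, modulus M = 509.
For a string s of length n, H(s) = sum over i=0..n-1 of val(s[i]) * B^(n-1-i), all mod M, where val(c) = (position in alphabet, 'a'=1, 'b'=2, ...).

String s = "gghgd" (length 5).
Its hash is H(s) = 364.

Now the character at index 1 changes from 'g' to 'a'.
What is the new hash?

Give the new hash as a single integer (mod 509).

Answer: 13

Derivation:
val('g') = 7, val('a') = 1
Position k = 1, exponent = n-1-k = 3
B^3 mod M = 11^3 mod 509 = 313
Delta = (1 - 7) * 313 mod 509 = 158
New hash = (364 + 158) mod 509 = 13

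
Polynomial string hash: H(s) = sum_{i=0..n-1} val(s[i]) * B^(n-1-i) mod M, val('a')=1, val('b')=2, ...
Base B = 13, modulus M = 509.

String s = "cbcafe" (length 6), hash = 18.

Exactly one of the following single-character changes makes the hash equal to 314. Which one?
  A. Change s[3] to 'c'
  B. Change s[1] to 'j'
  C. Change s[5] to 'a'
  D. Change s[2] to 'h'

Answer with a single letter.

Answer: D

Derivation:
Option A: s[3]='a'->'c', delta=(3-1)*13^2 mod 509 = 338, hash=18+338 mod 509 = 356
Option B: s[1]='b'->'j', delta=(10-2)*13^4 mod 509 = 456, hash=18+456 mod 509 = 474
Option C: s[5]='e'->'a', delta=(1-5)*13^0 mod 509 = 505, hash=18+505 mod 509 = 14
Option D: s[2]='c'->'h', delta=(8-3)*13^3 mod 509 = 296, hash=18+296 mod 509 = 314 <-- target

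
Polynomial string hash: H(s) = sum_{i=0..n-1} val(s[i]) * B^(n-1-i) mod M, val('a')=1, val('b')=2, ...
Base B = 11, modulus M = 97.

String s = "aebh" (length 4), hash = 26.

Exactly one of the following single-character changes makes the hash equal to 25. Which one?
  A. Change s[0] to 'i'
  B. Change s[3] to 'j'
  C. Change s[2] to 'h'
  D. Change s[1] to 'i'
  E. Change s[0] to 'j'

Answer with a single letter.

Answer: D

Derivation:
Option A: s[0]='a'->'i', delta=(9-1)*11^3 mod 97 = 75, hash=26+75 mod 97 = 4
Option B: s[3]='h'->'j', delta=(10-8)*11^0 mod 97 = 2, hash=26+2 mod 97 = 28
Option C: s[2]='b'->'h', delta=(8-2)*11^1 mod 97 = 66, hash=26+66 mod 97 = 92
Option D: s[1]='e'->'i', delta=(9-5)*11^2 mod 97 = 96, hash=26+96 mod 97 = 25 <-- target
Option E: s[0]='a'->'j', delta=(10-1)*11^3 mod 97 = 48, hash=26+48 mod 97 = 74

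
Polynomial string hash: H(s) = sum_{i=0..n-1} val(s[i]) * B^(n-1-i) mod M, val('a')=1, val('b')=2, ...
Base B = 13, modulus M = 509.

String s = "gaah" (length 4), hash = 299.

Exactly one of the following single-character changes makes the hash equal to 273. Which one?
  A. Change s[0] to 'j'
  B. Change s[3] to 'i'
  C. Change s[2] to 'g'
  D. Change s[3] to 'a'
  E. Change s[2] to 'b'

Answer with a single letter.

Option A: s[0]='g'->'j', delta=(10-7)*13^3 mod 509 = 483, hash=299+483 mod 509 = 273 <-- target
Option B: s[3]='h'->'i', delta=(9-8)*13^0 mod 509 = 1, hash=299+1 mod 509 = 300
Option C: s[2]='a'->'g', delta=(7-1)*13^1 mod 509 = 78, hash=299+78 mod 509 = 377
Option D: s[3]='h'->'a', delta=(1-8)*13^0 mod 509 = 502, hash=299+502 mod 509 = 292
Option E: s[2]='a'->'b', delta=(2-1)*13^1 mod 509 = 13, hash=299+13 mod 509 = 312

Answer: A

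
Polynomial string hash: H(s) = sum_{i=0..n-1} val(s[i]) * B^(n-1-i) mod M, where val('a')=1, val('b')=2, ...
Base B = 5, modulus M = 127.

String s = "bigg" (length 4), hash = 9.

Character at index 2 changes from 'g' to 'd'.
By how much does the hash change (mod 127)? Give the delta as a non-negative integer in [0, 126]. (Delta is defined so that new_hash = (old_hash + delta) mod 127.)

Answer: 112

Derivation:
Delta formula: (val(new) - val(old)) * B^(n-1-k) mod M
  val('d') - val('g') = 4 - 7 = -3
  B^(n-1-k) = 5^1 mod 127 = 5
  Delta = -3 * 5 mod 127 = 112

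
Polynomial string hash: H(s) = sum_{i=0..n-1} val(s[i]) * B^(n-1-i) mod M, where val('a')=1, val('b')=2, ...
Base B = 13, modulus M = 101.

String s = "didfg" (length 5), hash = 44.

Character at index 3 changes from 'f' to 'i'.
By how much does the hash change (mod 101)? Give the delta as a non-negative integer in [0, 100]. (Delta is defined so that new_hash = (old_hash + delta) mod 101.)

Delta formula: (val(new) - val(old)) * B^(n-1-k) mod M
  val('i') - val('f') = 9 - 6 = 3
  B^(n-1-k) = 13^1 mod 101 = 13
  Delta = 3 * 13 mod 101 = 39

Answer: 39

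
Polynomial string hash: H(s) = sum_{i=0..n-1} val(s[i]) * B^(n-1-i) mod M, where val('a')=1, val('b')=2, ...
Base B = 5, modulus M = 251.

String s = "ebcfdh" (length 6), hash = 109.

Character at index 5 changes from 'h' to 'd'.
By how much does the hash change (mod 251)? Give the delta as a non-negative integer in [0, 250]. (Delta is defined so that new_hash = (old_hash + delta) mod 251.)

Delta formula: (val(new) - val(old)) * B^(n-1-k) mod M
  val('d') - val('h') = 4 - 8 = -4
  B^(n-1-k) = 5^0 mod 251 = 1
  Delta = -4 * 1 mod 251 = 247

Answer: 247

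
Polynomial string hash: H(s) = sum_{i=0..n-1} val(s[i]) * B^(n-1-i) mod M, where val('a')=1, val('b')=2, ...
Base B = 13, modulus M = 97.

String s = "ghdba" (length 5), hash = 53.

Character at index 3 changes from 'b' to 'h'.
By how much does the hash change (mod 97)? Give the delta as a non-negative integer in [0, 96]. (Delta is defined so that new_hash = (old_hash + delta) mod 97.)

Delta formula: (val(new) - val(old)) * B^(n-1-k) mod M
  val('h') - val('b') = 8 - 2 = 6
  B^(n-1-k) = 13^1 mod 97 = 13
  Delta = 6 * 13 mod 97 = 78

Answer: 78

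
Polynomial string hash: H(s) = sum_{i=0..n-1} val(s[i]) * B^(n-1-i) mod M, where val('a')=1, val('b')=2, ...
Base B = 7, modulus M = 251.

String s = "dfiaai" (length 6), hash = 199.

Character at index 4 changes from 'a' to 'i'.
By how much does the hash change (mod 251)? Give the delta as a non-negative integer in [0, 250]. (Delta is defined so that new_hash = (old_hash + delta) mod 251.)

Delta formula: (val(new) - val(old)) * B^(n-1-k) mod M
  val('i') - val('a') = 9 - 1 = 8
  B^(n-1-k) = 7^1 mod 251 = 7
  Delta = 8 * 7 mod 251 = 56

Answer: 56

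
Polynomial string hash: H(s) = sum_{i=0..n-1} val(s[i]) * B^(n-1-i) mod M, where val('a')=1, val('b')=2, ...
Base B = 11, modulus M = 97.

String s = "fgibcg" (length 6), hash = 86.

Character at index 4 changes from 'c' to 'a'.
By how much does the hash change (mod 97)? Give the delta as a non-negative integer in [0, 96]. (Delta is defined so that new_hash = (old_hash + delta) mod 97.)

Delta formula: (val(new) - val(old)) * B^(n-1-k) mod M
  val('a') - val('c') = 1 - 3 = -2
  B^(n-1-k) = 11^1 mod 97 = 11
  Delta = -2 * 11 mod 97 = 75

Answer: 75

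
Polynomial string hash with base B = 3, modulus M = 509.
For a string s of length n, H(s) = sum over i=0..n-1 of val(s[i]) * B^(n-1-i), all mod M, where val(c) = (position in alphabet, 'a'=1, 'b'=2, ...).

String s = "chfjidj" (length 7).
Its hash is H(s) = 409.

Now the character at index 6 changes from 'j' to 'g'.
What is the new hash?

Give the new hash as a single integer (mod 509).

Answer: 406

Derivation:
val('j') = 10, val('g') = 7
Position k = 6, exponent = n-1-k = 0
B^0 mod M = 3^0 mod 509 = 1
Delta = (7 - 10) * 1 mod 509 = 506
New hash = (409 + 506) mod 509 = 406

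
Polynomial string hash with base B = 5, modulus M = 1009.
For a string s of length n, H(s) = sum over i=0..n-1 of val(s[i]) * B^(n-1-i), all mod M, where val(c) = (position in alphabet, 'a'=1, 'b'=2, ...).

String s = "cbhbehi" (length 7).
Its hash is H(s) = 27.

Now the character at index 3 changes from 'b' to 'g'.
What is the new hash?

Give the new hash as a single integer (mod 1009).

Answer: 652

Derivation:
val('b') = 2, val('g') = 7
Position k = 3, exponent = n-1-k = 3
B^3 mod M = 5^3 mod 1009 = 125
Delta = (7 - 2) * 125 mod 1009 = 625
New hash = (27 + 625) mod 1009 = 652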